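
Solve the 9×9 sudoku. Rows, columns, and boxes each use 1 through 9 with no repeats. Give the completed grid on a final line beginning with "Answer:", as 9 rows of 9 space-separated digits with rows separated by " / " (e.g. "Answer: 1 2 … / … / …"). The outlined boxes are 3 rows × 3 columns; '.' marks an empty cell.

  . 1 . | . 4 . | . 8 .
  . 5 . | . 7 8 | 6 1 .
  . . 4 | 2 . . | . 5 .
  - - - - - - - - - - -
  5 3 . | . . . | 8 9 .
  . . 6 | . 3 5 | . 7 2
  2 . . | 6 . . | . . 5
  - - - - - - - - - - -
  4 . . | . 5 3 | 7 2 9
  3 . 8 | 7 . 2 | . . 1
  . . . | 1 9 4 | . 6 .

Step 1. [r2c1∈{9}] r2c1 is down to just 9 ⇒ r2c1=9.
Step 2. [r6c3∈{1,7,9}] across col 3, 9 lands solely at r6c3 ⇒ r6c3=9.
Step 3. [r9c1∈{7}] only 7 remains possible at r9c1. So r9c1=7.
Step 4. [r5c1∈{1,8}] col 1 places 1 nowhere but r5c1 ⇒ r5c1=1.
Step 5. [r5c7∈{4}] r5c7 has the single candidate 4 ⇒ r5c7=4.
Step 6. [r6c7∈{1,3}] in col 7, 1 fits only at r6c7. So r6c7=1.
Step 7. [r2c4∈{3}] nothing but 3 survives at r2c4 ⇒ r2c4=3.
Step 8. [r1c3∈{2,3,7}] col 3 places 3 nowhere but r1c3. So r1c3=3.
Step 9. [r3c2∈{6,7,8}] in box 1, 7 fits only at r3c2, so r3c2=7.
Step 10. [r5c4∈{8,9}] across row 5, 9 lands solely at r5c4, so r5c4=9.
Step 11. [r1c1∈{6}] r1c1 is down to just 6 ⇒ r1c1=6.
Step 12. [r3c6∈{1,6,9}] col 6 places 6 nowhere but r3c6, so r3c6=6.
Step 13. [r3c7∈{3,9}] across row 3, 9 lands solely at r3c7. So r3c7=9.
Step 14. [r4c6∈{1,7}] across col 6, 1 lands solely at r4c6. So r4c6=1.
Step 15. [r9c3∈{2,5}] col 3 places 5 nowhere but r9c3. So r9c3=5.
Step 16. [r6c5∈{8}] only 8 remains possible at r6c5. So r6c5=8.
Step 17. [r9c7∈{3}] nothing but 3 survives at r9c7, so r9c7=3.
Step 18. [r7c2∈{6}] only 6 remains possible at r7c2. So r7c2=6.
Step 19. [r8c7∈{5}] nothing but 5 survives at r8c7, so r8c7=5.
Step 20. [r4c4∈{4}] r4c4's peers cover all but 4, so r4c4=4.
Step 21. [r3c5∈{1}] only 1 remains possible at r3c5. So r3c5=1.
Step 22. [r6c2∈{4}] only 4 remains possible at r6c2, so r6c2=4.
Step 23. [r4c9∈{6}] r4c9's peers cover all but 6. So r4c9=6.
Step 24. [r6c8∈{3}] only 3 remains possible at r6c8. So r6c8=3.
Step 25. [r9c9∈{8}] nothing but 8 survives at r9c9, so r9c9=8.
Step 26. [r1c9∈{7}] nothing but 7 survives at r1c9, so r1c9=7.
Step 27. [r7c3∈{1}] r7c3 is down to just 1. So r7c3=1.
Step 28. [r7c4∈{8}] r7c4's peers cover all but 8 ⇒ r7c4=8.
Step 29. [r2c3∈{2}] nothing but 2 survives at r2c3. So r2c3=2.
Step 30. [r8c5∈{6}] r8c5 is down to just 6. So r8c5=6.
Step 31. [r2c9∈{4}] r2c9 has the single candidate 4 ⇒ r2c9=4.
Step 32. [r1c7∈{2}] r1c7 has the single candidate 2, so r1c7=2.
Step 33. [r4c5∈{2}] r4c5's peers cover all but 2, so r4c5=2.
Step 34. [r8c2∈{9}] r8c2 is down to just 9. So r8c2=9.
Step 35. [r4c3∈{7}] r4c3 is down to just 7. So r4c3=7.
Step 36. [r3c1∈{8}] r3c1 has the single candidate 8. So r3c1=8.
Step 37. [r1c4∈{5}] r1c4 is down to just 5. So r1c4=5.
Step 38. [r8c8∈{4}] only 4 remains possible at r8c8 ⇒ r8c8=4.
Step 39. [r1c6∈{9}] r1c6's peers cover all but 9, so r1c6=9.
Step 40. [r5c2∈{8}] r5c2 is down to just 8 ⇒ r5c2=8.
Step 41. [r6c6∈{7}] nothing but 7 survives at r6c6, so r6c6=7.
Step 42. [r9c2∈{2}] r9c2's peers cover all but 2, so r9c2=2.
Step 43. [r3c9∈{3}] nothing but 3 survives at r3c9, so r3c9=3.

Answer: 6 1 3 5 4 9 2 8 7 / 9 5 2 3 7 8 6 1 4 / 8 7 4 2 1 6 9 5 3 / 5 3 7 4 2 1 8 9 6 / 1 8 6 9 3 5 4 7 2 / 2 4 9 6 8 7 1 3 5 / 4 6 1 8 5 3 7 2 9 / 3 9 8 7 6 2 5 4 1 / 7 2 5 1 9 4 3 6 8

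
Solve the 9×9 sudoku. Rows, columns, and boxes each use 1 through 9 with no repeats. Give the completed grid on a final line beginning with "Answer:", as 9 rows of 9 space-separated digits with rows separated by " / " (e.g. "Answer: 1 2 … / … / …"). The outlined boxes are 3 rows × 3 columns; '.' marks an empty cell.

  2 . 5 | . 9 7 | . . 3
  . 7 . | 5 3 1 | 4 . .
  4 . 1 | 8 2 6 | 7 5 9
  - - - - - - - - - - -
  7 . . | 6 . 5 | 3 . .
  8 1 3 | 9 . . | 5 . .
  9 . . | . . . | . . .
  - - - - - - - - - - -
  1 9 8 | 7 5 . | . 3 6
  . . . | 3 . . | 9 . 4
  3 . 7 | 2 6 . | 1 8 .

Step 1. [r5c8∈{2,4,6,7}] 6 has one home in row 5: r5c8 ⇒ r5c8=6.
Step 2. [r6c4∈{1,4}] across col 4, 1 lands solely at r6c4. So r6c4=1.
Step 3. [r6c2∈{2,4,5,6}] in row 6, 5 fits only at r6c2, so r6c2=5.
Step 4. [r2c8∈{2}] r2c8 is down to just 2, so r2c8=2.
Step 5. [r6c3∈{2,4,6}] in row 6, 6 fits only at r6c3 ⇒ r6c3=6.
Step 6. [r4c3∈{2,4}] across col 3, 4 lands solely at r4c3. So r4c3=4.
Step 7. [r4c5∈{8}] r4c5's peers cover all but 8, so r4c5=8.
Step 8. [r6c8∈{4,7}] across col 8, 4 lands solely at r6c8. So r6c8=4.
Step 9. [r4c2∈{2}] nothing but 2 survives at r4c2, so r4c2=2.
Step 10. [r2c1∈{6}] only 6 remains possible at r2c1. So r2c1=6.
Step 11. [r2c9∈{8}] r2c9's peers cover all but 8 ⇒ r2c9=8.
Step 12. [r6c5∈{7}] only 7 remains possible at r6c5, so r6c5=7.
Step 13. [r6c9∈{2}] r6c9 is down to just 2, so r6c9=2.
Step 14. [r7c6∈{4}] r7c6 is down to just 4 ⇒ r7c6=4.
Step 15. [r1c8∈{1}] nothing but 1 survives at r1c8. So r1c8=1.
Step 16. [r6c6∈{3}] r6c6 is down to just 3, so r6c6=3.
Step 17. [r1c4∈{4}] r1c4's peers cover all but 4. So r1c4=4.
Step 18. [r5c6∈{2}] r5c6's peers cover all but 2. So r5c6=2.
Step 19. [r8c5∈{1}] r8c5's peers cover all but 1, so r8c5=1.
Step 20. [r3c2∈{3}] r3c2's peers cover all but 3, so r3c2=3.
Step 21. [r5c5∈{4}] nothing but 4 survives at r5c5, so r5c5=4.
Step 22. [r8c1∈{5}] only 5 remains possible at r8c1 ⇒ r8c1=5.
Step 23. [r1c7∈{6}] r1c7's peers cover all but 6 ⇒ r1c7=6.
Step 24. [r6c7∈{8}] r6c7's peers cover all but 8 ⇒ r6c7=8.
Step 25. [r1c2∈{8}] only 8 remains possible at r1c2 ⇒ r1c2=8.
Step 26. [r8c3∈{2}] nothing but 2 survives at r8c3, so r8c3=2.
Step 27. [r5c9∈{7}] nothing but 7 survives at r5c9, so r5c9=7.
Step 28. [r9c2∈{4}] r9c2's peers cover all but 4. So r9c2=4.
Step 29. [r7c7∈{2}] r7c7 has the single candidate 2 ⇒ r7c7=2.
Step 30. [r8c8∈{7}] only 7 remains possible at r8c8, so r8c8=7.
Step 31. [r8c6∈{8}] r8c6 is down to just 8. So r8c6=8.
Step 32. [r4c8∈{9}] r4c8's peers cover all but 9 ⇒ r4c8=9.
Step 33. [r4c9∈{1}] r4c9 has the single candidate 1. So r4c9=1.
Step 34. [r9c6∈{9}] only 9 remains possible at r9c6. So r9c6=9.
Step 35. [r9c9∈{5}] r9c9 has the single candidate 5, so r9c9=5.
Step 36. [r8c2∈{6}] r8c2's peers cover all but 6. So r8c2=6.
Step 37. [r2c3∈{9}] r2c3 is down to just 9, so r2c3=9.

Answer: 2 8 5 4 9 7 6 1 3 / 6 7 9 5 3 1 4 2 8 / 4 3 1 8 2 6 7 5 9 / 7 2 4 6 8 5 3 9 1 / 8 1 3 9 4 2 5 6 7 / 9 5 6 1 7 3 8 4 2 / 1 9 8 7 5 4 2 3 6 / 5 6 2 3 1 8 9 7 4 / 3 4 7 2 6 9 1 8 5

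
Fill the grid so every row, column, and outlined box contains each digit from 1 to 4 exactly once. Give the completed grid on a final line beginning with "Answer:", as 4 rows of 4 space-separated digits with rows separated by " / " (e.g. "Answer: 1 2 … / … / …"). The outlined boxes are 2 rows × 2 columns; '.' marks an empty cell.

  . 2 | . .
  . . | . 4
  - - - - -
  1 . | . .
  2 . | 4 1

Step 1. [r1c4∈{3}] nothing but 3 survives at r1c4 ⇒ r1c4=3.
Step 2. [r2c2∈{1,3}] across col 2, 1 lands solely at r2c2. So r2c2=1.
Step 3. [r3c3∈{2,3}] col 3 places 3 nowhere but r3c3. So r3c3=3.
Step 4. [r2c3∈{2}] r2c3 is down to just 2. So r2c3=2.
Step 5. [r3c4∈{2}] only 2 remains possible at r3c4 ⇒ r3c4=2.
Step 6. [r4c2∈{3}] r4c2's peers cover all but 3 ⇒ r4c2=3.
Step 7. [r3c2∈{4}] r3c2 has the single candidate 4. So r3c2=4.
Step 8. [r1c1∈{4}] r1c1's peers cover all but 4. So r1c1=4.
Step 9. [r2c1∈{3}] r2c1's peers cover all but 3. So r2c1=3.
Step 10. [r1c3∈{1}] only 1 remains possible at r1c3, so r1c3=1.

Answer: 4 2 1 3 / 3 1 2 4 / 1 4 3 2 / 2 3 4 1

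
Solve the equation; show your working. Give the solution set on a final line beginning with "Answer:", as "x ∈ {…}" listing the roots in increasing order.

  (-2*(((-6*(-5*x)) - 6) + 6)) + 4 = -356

Step 1. [(-2*(((-6*(-5*x)) - 6) + 6)) + 4 = -356] the outer +4 inverts by subtracting 4 ⇒ sub: -2*(((-6*(-5*x)) - 6) + 6) = -360.
Step 2. [-2*(((-6*(-5*x)) - 6) + 6) = -360] divide by the outer -2 ⇒ div: ((-6*(-5*x)) - 6) + 6 = 180.
Step 3. [((-6*(-5*x)) - 6) + 6 = 180] 6 comes off first (subtract 6) ⇒ sub: (-6*(-5*x)) - 6 = 174.
Step 4. [(-6*(-5*x)) - 6 = 174] 6 comes off first (add 6) ⇒ sub: -6*(-5*x) = 180.
Step 5. [-6*(-5*x) = 180] LHS = -6·(…); ÷-6 both sides. So div: -5*x = -30.
Step 6. [-5*x = -30] -5 out front; divide by -5, so div: x = 6.

Answer: x ∈ {6}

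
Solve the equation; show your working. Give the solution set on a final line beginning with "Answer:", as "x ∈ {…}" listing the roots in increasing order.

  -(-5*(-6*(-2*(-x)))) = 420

Step 1. [-(-5*(-6*(-2*(-x)))) = 420] flip signs both sides, so neg: -5*(-6*(-2*(-x))) = -420.
Step 2. [-5*(-6*(-2*(-x))) = -420] divide by the outer -5. So div: -6*(-2*(-x)) = 84.
Step 3. [-6*(-2*(-x)) = 84] -6 out front; divide by -6 ⇒ div: -2*(-x) = -14.
Step 4. [-2*(-x) = -14] -2·(inner) — divide through by -2 ⇒ div: -x = 7.
Step 5. [-x = 7] leading − — multiply by −1, so neg: x = -7.

Answer: x ∈ {-7}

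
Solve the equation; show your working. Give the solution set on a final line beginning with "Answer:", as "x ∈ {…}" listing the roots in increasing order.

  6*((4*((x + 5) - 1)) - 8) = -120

Step 1. [6*((4*((x + 5) - 1)) - 8) = -120] divide by the outer 6, so div: (4*((x + 5) - 1)) - 8 = -20.
Step 2. [(4*((x + 5) - 1)) - 8 = -20] add 8: x sits inside (… - 8) ⇒ sub: 4*((x + 5) - 1) = -12.
Step 3. [4*((x + 5) - 1) = -12] 4 out front; divide by 4 ⇒ div: (x + 5) - 1 = -3.
Step 4. [(x + 5) - 1 = -3] 1 comes off first (add 1), so sub: x + 5 = -2.
Step 5. [x + 5 = -2] subtract 5: x sits inside (… + 5), so sub: x = -7.

Answer: x ∈ {-7}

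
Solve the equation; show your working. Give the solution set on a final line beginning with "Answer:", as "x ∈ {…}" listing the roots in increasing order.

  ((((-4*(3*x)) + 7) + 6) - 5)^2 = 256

Step 1. [((((-4*(3*x)) + 7) + 6) - 5)^2 = 256] LHS squared, RHS 256 ≥ 0: apply √ (±) ⇒ sqrt: (((-4*(3*x)) + 7) + 6) - 5 = 16 or -16.
Step 2. [(((-4*(3*x)) + 7) + 6) - 5 = 16 or -16] 5 comes off first (add 5) ⇒ sub: ((-4*(3*x)) + 7) + 6 = 21 or -11.
Step 3. [((-4*(3*x)) + 7) + 6 = 21 or -11] +6 is outermost — subtract 6 both sides, so sub: (-4*(3*x)) + 7 = 15 or -17.
Step 4. [(-4*(3*x)) + 7 = 15 or -17] subtract 7: x sits inside (… + 7), so sub: -4*(3*x) = 8 or -24.
Step 5. [-4*(3*x) = 8 or -24] LHS = -4·(…); ÷-4 both sides, so div: 3*x = -2 or 6.
Step 6. [3*x = -2 or 6] divide by the outer 3 ⇒ div: x = -2/3 or 2.

Answer: x ∈ {-2/3, 2}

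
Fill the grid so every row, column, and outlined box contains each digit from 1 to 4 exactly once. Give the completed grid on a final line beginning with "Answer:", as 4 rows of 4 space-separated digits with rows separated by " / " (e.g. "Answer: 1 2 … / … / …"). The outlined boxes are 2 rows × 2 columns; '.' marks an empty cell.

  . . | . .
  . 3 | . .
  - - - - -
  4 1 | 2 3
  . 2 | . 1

Step 1. [r4c3∈{4}] nothing but 4 survives at r4c3, so r4c3=4.
Step 2. [r2c4∈{2,4}] in row 2, 4 fits only at r2c4 ⇒ r2c4=4.
Step 3. [r2c3∈{1}] r2c3's peers cover all but 1 ⇒ r2c3=1.
Step 4. [r1c1∈{1,2}] row 1 places 1 nowhere but r1c1, so r1c1=1.
Step 5. [r2c1∈{2}] r2c1 is down to just 2, so r2c1=2.
Step 6. [r4c1∈{3}] nothing but 3 survives at r4c1. So r4c1=3.
Step 7. [r1c3∈{3}] nothing but 3 survives at r1c3 ⇒ r1c3=3.
Step 8. [r1c4∈{2}] nothing but 2 survives at r1c4. So r1c4=2.
Step 9. [r1c2∈{4}] r1c2 has the single candidate 4 ⇒ r1c2=4.

Answer: 1 4 3 2 / 2 3 1 4 / 4 1 2 3 / 3 2 4 1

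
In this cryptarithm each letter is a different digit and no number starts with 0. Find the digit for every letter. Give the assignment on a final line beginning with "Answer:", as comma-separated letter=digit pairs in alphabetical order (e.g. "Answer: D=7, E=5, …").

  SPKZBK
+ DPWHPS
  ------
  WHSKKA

Step 1. [col 1: K + S ≡ A (mod 10)] several values work for S in column 1 (K + S ≡ A (mod 10), carry-in 0); try S=4. So S=4.
Step 2. [col 1: K + S ≡ A (mod 10)] column 1 (K + S ≡ A (mod 10), carry-in 0) doesn't pin K yet; pick K=8 and continue. So K=8.
Step 3. [col 1: K + S ≡ A (mod 10)] in column 1 we have K+S≡A with carry-in 0; given K=8, S=4 and digits 4,8 already taken and all letters distinct, that pins A to 2 ⇒ A=2.
Step 4. [col 2: B + P ≡ K (mod 10)] no forcing yet in column 2 (carry-in 1); P=7 is free and consistent — try it, so P=7.
Step 5. [col 2: B + P ≡ K (mod 10)] column 2 reads B+P+carry(1)=K with P=7, K=8; with digits 2,4,7,8 already taken and all letters distinct, the only value for B is 0. So B=0.
Step 6. [col 3: Z + H ≡ K (mod 10)] no forcing yet in column 3 (carry-in 0); Z=3 is free and consistent — try it. So Z=3.
Step 7. [col 3: Z + H ≡ K (mod 10)] column 3 reads Z+H+carry(0)=K with Z=3, K=8; with digits 0,2,3,4,7,8 already taken and all letters distinct, the only value for H is 5. So H=5.
Step 8. [col 4: K + W ≡ S (mod 10)] in column 4 we have K+W≡S with carry-in 0; given K=8, S=4 and digits 0,2,3,4,5,7,8 already taken and all letters distinct, that pins W to 6, so W=6.
Step 9. [col 6: S + D ≡ W (mod 10)] in column 6 we have S+D≡W with carry-in 1; given S=4, W=6 and digits 0,2,3,4,5,6,7,8 already taken and all letters distinct, that pins D to 1 ⇒ D=1.

Answer: A=2, B=0, D=1, H=5, K=8, P=7, S=4, W=6, Z=3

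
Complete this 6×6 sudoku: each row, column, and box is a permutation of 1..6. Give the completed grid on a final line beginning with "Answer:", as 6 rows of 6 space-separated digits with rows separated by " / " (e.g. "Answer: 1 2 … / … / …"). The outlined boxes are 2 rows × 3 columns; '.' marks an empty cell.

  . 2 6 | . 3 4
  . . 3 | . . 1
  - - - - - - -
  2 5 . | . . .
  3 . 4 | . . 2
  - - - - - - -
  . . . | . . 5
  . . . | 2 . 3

Step 1. [r3c3∈{1}] r3c3 is down to just 1, so r3c3=1.
Step 2. [r4c2∈{6}] r4c2 has the single candidate 6 ⇒ r4c2=6.
Step 3. [r1c4∈{5}] nothing but 5 survives at r1c4 ⇒ r1c4=5.
Step 4. [r2c4∈{6}] r2c4 has the single candidate 6, so r2c4=6.
Step 5. [r2c2∈{4}] r2c2 is down to just 4, so r2c2=4.
Step 6. [r6c2∈{1}] r6c2 has the single candidate 1. So r6c2=1.
Step 7. [r4c4∈{1}] only 1 remains possible at r4c4, so r4c4=1.
Step 8. [r5c4∈{4}] only 4 remains possible at r5c4 ⇒ r5c4=4.
Step 9. [r6c5∈{6}] r6c5 has the single candidate 6 ⇒ r6c5=6.
Step 10. [r6c3∈{5}] nothing but 5 survives at r6c3, so r6c3=5.
Step 11. [r3c5∈{4}] r3c5 is down to just 4. So r3c5=4.
Step 12. [r2c1∈{5}] r2c1's peers cover all but 5, so r2c1=5.
Step 13. [r2c5∈{2}] only 2 remains possible at r2c5, so r2c5=2.
Step 14. [r5c2∈{3}] r5c2 is down to just 3, so r5c2=3.
Step 15. [r3c6∈{6}] r3c6's peers cover all but 6. So r3c6=6.
Step 16. [r5c5∈{1}] r5c5's peers cover all but 1, so r5c5=1.
Step 17. [r5c1∈{6}] nothing but 6 survives at r5c1 ⇒ r5c1=6.
Step 18. [r1c1∈{1}] r1c1's peers cover all but 1, so r1c1=1.
Step 19. [r3c4∈{3}] nothing but 3 survives at r3c4. So r3c4=3.
Step 20. [r6c1∈{4}] r6c1 is down to just 4. So r6c1=4.
Step 21. [r5c3∈{2}] nothing but 2 survives at r5c3 ⇒ r5c3=2.
Step 22. [r4c5∈{5}] nothing but 5 survives at r4c5, so r4c5=5.

Answer: 1 2 6 5 3 4 / 5 4 3 6 2 1 / 2 5 1 3 4 6 / 3 6 4 1 5 2 / 6 3 2 4 1 5 / 4 1 5 2 6 3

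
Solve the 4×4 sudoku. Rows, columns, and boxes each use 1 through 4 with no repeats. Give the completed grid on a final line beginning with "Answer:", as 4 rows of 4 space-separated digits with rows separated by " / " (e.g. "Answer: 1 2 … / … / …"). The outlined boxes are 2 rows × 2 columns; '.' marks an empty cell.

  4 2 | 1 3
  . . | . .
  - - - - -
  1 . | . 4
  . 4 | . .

Step 1. [r3c3∈{2,3}] row 3 places 2 nowhere but r3c3. So r3c3=2.
Step 2. [r3c2∈{3}] r3c2's peers cover all but 3 ⇒ r3c2=3.
Step 3. [r4c3∈{3}] only 3 remains possible at r4c3, so r4c3=3.
Step 4. [r2c1∈{3}] r2c1 has the single candidate 3 ⇒ r2c1=3.
Step 5. [r2c2∈{1}] r2c2 is down to just 1. So r2c2=1.
Step 6. [r2c3∈{4}] only 4 remains possible at r2c3. So r2c3=4.
Step 7. [r2c4∈{2}] r2c4 has the single candidate 2, so r2c4=2.
Step 8. [r4c1∈{2}] r4c1 has the single candidate 2, so r4c1=2.
Step 9. [r4c4∈{1}] r4c4 has the single candidate 1 ⇒ r4c4=1.

Answer: 4 2 1 3 / 3 1 4 2 / 1 3 2 4 / 2 4 3 1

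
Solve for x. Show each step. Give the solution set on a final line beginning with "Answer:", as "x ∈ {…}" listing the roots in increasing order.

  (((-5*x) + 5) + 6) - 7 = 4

Step 1. [(((-5*x) + 5) + 6) - 7 = 4] peel the -7: add 7 from each side, so sub: ((-5*x) + 5) + 6 = 11.
Step 2. [((-5*x) + 5) + 6 = 11] +6 is outermost — subtract 6 both sides ⇒ sub: (-5*x) + 5 = 5.
Step 3. [(-5*x) + 5 = 5] -5 | LHS and -5 | 5: pull -5 out ⇒ factor: x - 1 = -1.
Step 4. [x - 1 = -1] the outer -1 inverts by adding 1. So sub: x = 0.

Answer: x ∈ {0}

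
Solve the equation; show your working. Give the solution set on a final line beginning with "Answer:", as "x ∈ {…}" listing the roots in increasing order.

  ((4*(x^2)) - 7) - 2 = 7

Step 1. [((4*(x^2)) - 7) - 2 = 7] peel the -2: add 2 from each side, so sub: (4*(x^2)) - 7 = 9.
Step 2. [(4*(x^2)) - 7 = 9] -7 is outermost — add 7 both sides ⇒ sub: 4*(x^2) = 16.
Step 3. [4*(x^2) = 16] leading coefficient 4: divide by 4. So div: x^2 = 4.
Step 4. [x^2 = 4] √ both sides: 4 ≥ 0 gives two branches, so sqrt: x = 2 or -2.

Answer: x ∈ {-2, 2}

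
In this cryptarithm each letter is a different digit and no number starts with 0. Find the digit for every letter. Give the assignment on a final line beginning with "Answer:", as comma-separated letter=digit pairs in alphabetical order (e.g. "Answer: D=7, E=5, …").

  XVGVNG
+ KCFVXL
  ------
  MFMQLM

Step 1. [col 1: G + L ≡ M (mod 10)] several values work for G in column 1 (G + L ≡ M (mod 10), carry-in 0); try G=7, so G=7.
Step 2. [col 1: G + L ≡ M (mod 10)] column 1 (G + L ≡ M (mod 10), carry-in 0) doesn't pin L yet; pick L=1 and continue. So L=1.
Step 3. [col 1: G + L ≡ M (mod 10)] from column 1 (G=7, L=1, carry-in 0, digits 1,7 already taken and all letters distinct): M must equal 8. So M=8.
Step 4. [col 2: N + X ≡ L (mod 10)] several values work for N in column 2 (N + X ≡ L (mod 10), carry-in 0); try N=9. So N=9.
Step 5. [col 2: N + X ≡ L (mod 10)] from column 2 (N=9, L=1, carry-in 0, digits 1,7,8,9 already taken and all letters distinct): X must equal 2. So X=2.
Step 6. [col 3: V + V ≡ Q (mod 10)] column 3 reads V+V+carry(1)=Q with nothing yet; with digits 1,2,7,8,9 already taken and all letters distinct, the only value for V is 6 ⇒ V=6.
Step 7. [col 3: V + V ≡ Q (mod 10)] in column 3 we have V+V≡Q with carry-in 1; given V=6 and digits 1,2,6,7,8,9 already taken and all letters distinct, that pins Q to 3, so Q=3.
Step 8. [col 4: G + F ≡ M (mod 10)] column 4 reads G+F+carry(1)=M with G=7, M=8; with digits 1,2,3,6,7,8,9 already taken and all letters distinct, the only value for F is 0, so F=0.
Step 9. [col 5: V + C ≡ F (mod 10)] in column 5 we have V+C≡F with carry-in 0; given V=6, F=0 and digits 0,1,2,3,6,7,8,9 already taken and all letters distinct, that pins C to 4 ⇒ C=4.
Step 10. [col 6: X + K ≡ M (mod 10)] column 6 reads X+K+carry(1)=M with X=2, M=8; with digits 0,1,2,3,4,6,7,8,9 already taken and all letters distinct, the only value for K is 5. So K=5.

Answer: C=4, F=0, G=7, K=5, L=1, M=8, N=9, Q=3, V=6, X=2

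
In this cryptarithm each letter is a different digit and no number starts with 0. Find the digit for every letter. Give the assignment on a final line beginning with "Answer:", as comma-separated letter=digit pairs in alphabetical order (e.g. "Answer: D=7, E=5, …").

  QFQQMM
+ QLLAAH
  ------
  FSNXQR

Step 1. [col 1: M + H ≡ R (mod 10)] H=7 is one option consistent with column 1 (M + H ≡ R (mod 10), carry-in 0) — take it ⇒ H=7.
Step 2. [col 1: M + H ≡ R (mod 10)] several values work for M in column 1 (M + H ≡ R (mod 10), carry-in 0); try M=5, so M=5.
Step 3. [col 1: M + H ≡ R (mod 10)] from column 1 (M=5, H=7, carry-in 0, digits 5,7 already taken and all letters distinct): R must equal 2 ⇒ R=2.
Step 4. [col 2: M + A ≡ Q (mod 10)] no forcing yet in column 2 (carry-in 1); Q=4 is free and consistent — try it ⇒ Q=4.
Step 5. [col 2: M + A ≡ Q (mod 10)] in column 2 we have M+A≡Q with carry-in 1; given M=5, Q=4 and digits 2,4,5,7 already taken and all letters distinct, that pins A to 8 ⇒ A=8.
Step 6. [col 3: Q + A ≡ X (mod 10)] column 3: given Q=4, A=8, carry-in 1, and digits 2,4,5,7,8 already taken and all letters distinct, Q+A≡X (mod 10) forces X=3 ⇒ X=3.
Step 7. [col 4: Q + L ≡ N (mod 10)] several values work for L in column 4 (Q + L ≡ N (mod 10), carry-in 1); try L=1 ⇒ L=1.
Step 8. [col 4: Q + L ≡ N (mod 10)] column 4 reads Q+L+carry(1)=N with Q=4, L=1; with digits 1,2,3,4,5,7,8 already taken and all letters distinct, the only value for N is 6, so N=6.
Step 9. [col 5: F + L ≡ S (mod 10)] column 5: given L=1, carry-in 0, and digits 1,2,3,4,5,6,7,8 already taken and all letters distinct, F+L≡S (mod 10) forces F=9, so F=9.
Step 10. [col 5: F + L ≡ S (mod 10)] in column 5 we have F+L≡S with carry-in 0; given F=9, L=1 and digits 1,2,3,4,5,6,7,8,9 already taken and all letters distinct, that pins S to 0. So S=0.

Answer: A=8, F=9, H=7, L=1, M=5, N=6, Q=4, R=2, S=0, X=3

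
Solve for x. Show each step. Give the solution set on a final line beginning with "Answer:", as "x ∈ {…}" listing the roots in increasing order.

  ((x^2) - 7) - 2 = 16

Step 1. [((x^2) - 7) - 2 = 16] add 2: x sits inside (… - 2) ⇒ sub: (x^2) - 7 = 18.
Step 2. [(x^2) - 7 = 18] 7 comes off first (add 7). So sub: x^2 = 25.
Step 3. [x^2 = 25] √ both sides: 25 ≥ 0 gives two branches, so sqrt: x = 5 or -5.

Answer: x ∈ {-5, 5}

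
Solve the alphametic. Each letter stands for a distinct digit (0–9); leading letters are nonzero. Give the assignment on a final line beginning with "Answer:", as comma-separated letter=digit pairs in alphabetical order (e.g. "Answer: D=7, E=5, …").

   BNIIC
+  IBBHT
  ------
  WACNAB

Step 1. [W] adding two 5-digit numbers gives at most 5+1 digits, and here it does — W is that final carry and must be 1 ⇒ W=1.
Step 2. [col 1: C + T ≡ B (mod 10)] no forcing yet in column 1 (carry-in 0); B=5 is free and consistent — try it ⇒ B=5.
Step 3. [col 1: C + T ≡ B (mod 10)] C=9 is one option consistent with column 1 (C + T ≡ B (mod 10), carry-in 0) — take it ⇒ C=9.
Step 4. [col 1: C + T ≡ B (mod 10)] column 1: given C=9, B=5, carry-in 0, and digits 1,5,9 already taken and all letters distinct, C+T≡B (mod 10) forces T=6. So T=6.
Step 5. [col 2: I + H ≡ A (mod 10)] I=7 is one option consistent with column 2 (I + H ≡ A (mod 10), carry-in 1) — take it, so I=7.
Step 6. [col 2: I + H ≡ A (mod 10)] no forcing yet in column 2 (carry-in 1); H=4 is free and consistent — try it ⇒ H=4.
Step 7. [col 2: I + H ≡ A (mod 10)] column 2: given I=7, H=4, carry-in 1, and digits 1,4,5,6,7,9 already taken and all letters distinct, I+H≡A (mod 10) forces A=2, so A=2.
Step 8. [col 3: I + B ≡ N (mod 10)] in column 3 we have I+B≡N with carry-in 1; given I=7, B=5 and digits 1,2,4,5,6,7,9 already taken and all letters distinct, that pins N to 3 ⇒ N=3.

Answer: A=2, B=5, C=9, H=4, I=7, N=3, T=6, W=1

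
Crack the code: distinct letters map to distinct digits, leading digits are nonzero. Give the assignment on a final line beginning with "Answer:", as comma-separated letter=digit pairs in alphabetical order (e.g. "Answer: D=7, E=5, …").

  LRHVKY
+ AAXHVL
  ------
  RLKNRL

Step 1. [col 1: Y + L ≡ L (mod 10)] column 1: given nothing yet, carry-in 0, and all letters distinct, none taken yet, Y+L≡L (mod 10) forces Y=0. So Y=0.
Step 2. [col 1: Y + L ≡ L (mod 10)] L=2 is one option consistent with column 1 (Y + L ≡ L (mod 10), carry-in 0) — take it, so L=2.
Step 3. [col 2: K + V ≡ R (mod 10)] no forcing yet in column 2 (carry-in 0); R=7 is free and consistent — try it. So R=7.
Step 4. [col 2: K + V ≡ R (mod 10)] column 2 (K + V ≡ R (mod 10), carry-in 0) doesn't pin K yet; pick K=1 and continue ⇒ K=1.
Step 5. [col 2: K + V ≡ R (mod 10)] from column 2 (K=1, R=7, carry-in 0, digits 0,1,2,7 already taken and all letters distinct): V must equal 6 ⇒ V=6.
Step 6. [col 3: V + H ≡ N (mod 10)] H=3 is one option consistent with column 3 (V + H ≡ N (mod 10), carry-in 0) — take it. So H=3.
Step 7. [col 3: V + H ≡ N (mod 10)] column 3: given V=6, H=3, carry-in 0, and digits 0,1,2,3,6,7 already taken and all letters distinct, V+H≡N (mod 10) forces N=9 ⇒ N=9.
Step 8. [col 4: H + X ≡ K (mod 10)] column 4: given H=3, K=1, carry-in 0, and digits 0,1,2,3,6,7,9 already taken and all letters distinct, H+X≡K (mod 10) forces X=8. So X=8.
Step 9. [col 5: R + A ≡ L (mod 10)] from column 5 (R=7, L=2, carry-in 1, digits 0,1,2,3,6,7,8,9 already taken and all letters distinct): A must equal 4 ⇒ A=4.

Answer: A=4, H=3, K=1, L=2, N=9, R=7, V=6, X=8, Y=0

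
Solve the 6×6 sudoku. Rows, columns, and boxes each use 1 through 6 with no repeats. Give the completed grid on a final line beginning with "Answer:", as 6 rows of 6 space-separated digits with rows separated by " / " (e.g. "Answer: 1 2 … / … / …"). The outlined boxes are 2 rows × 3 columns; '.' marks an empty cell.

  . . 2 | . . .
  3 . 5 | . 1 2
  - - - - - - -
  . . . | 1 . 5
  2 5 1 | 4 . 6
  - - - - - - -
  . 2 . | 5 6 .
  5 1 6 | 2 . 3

Step 1. [r5c1∈{4}] r5c1 is down to just 4, so r5c1=4.
Step 2. [r3c2∈{3,4,6}] r3c2 is the only open cell in col 2 admitting 3 ⇒ r3c2=3.
Step 3. [r1c5∈{3,4,5}] row 1 places 5 nowhere but r1c5, so r1c5=5.
Step 4. [r2c4∈{6}] only 6 remains possible at r2c4, so r2c4=6.
Step 5. [r1c2∈{4,6}] 6 has one home in col 2: r1c2, so r1c2=6.
Step 6. [r4c5∈{3}] only 3 remains possible at r4c5. So r4c5=3.
Step 7. [r3c1∈{6}] r3c1's peers cover all but 6, so r3c1=6.
Step 8. [r5c6∈{1}] r5c6 is down to just 1 ⇒ r5c6=1.
Step 9. [r6c5∈{4}] nothing but 4 survives at r6c5. So r6c5=4.
Step 10. [r3c3∈{4}] r3c3's peers cover all but 4. So r3c3=4.
Step 11. [r1c1∈{1}] only 1 remains possible at r1c1. So r1c1=1.
Step 12. [r1c6∈{4}] only 4 remains possible at r1c6. So r1c6=4.
Step 13. [r2c2∈{4}] r2c2 has the single candidate 4 ⇒ r2c2=4.
Step 14. [r3c5∈{2}] r3c5's peers cover all but 2, so r3c5=2.
Step 15. [r1c4∈{3}] only 3 remains possible at r1c4, so r1c4=3.
Step 16. [r5c3∈{3}] r5c3 is down to just 3, so r5c3=3.

Answer: 1 6 2 3 5 4 / 3 4 5 6 1 2 / 6 3 4 1 2 5 / 2 5 1 4 3 6 / 4 2 3 5 6 1 / 5 1 6 2 4 3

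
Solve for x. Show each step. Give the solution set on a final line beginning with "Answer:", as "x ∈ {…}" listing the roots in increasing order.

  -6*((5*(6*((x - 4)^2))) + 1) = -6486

Step 1. [-6*((5*(6*((x - 4)^2))) + 1) = -6486] LHS = -6·(…); ÷-6 both sides, so div: (5*(6*((x - 4)^2))) + 1 = 1081.
Step 2. [(5*(6*((x - 4)^2))) + 1 = 1081] the outer +1 inverts by subtracting 1, so sub: 5*(6*((x - 4)^2)) = 1080.
Step 3. [5*(6*((x - 4)^2)) = 1080] 5·(inner) — divide through by 5 ⇒ div: 6*((x - 4)^2) = 216.
Step 4. [6*((x - 4)^2) = 216] divide by the outer 6. So div: (x - 4)^2 = 36.
Step 5. [(x - 4)^2 = 36] LHS squared, RHS 36 ≥ 0: apply √ (±). So sqrt: x - 4 = 6 or -6.
Step 6. [x - 4 = 6 or -6] the outer -4 inverts by adding 4, so sub: x = 10 or -2.

Answer: x ∈ {-2, 10}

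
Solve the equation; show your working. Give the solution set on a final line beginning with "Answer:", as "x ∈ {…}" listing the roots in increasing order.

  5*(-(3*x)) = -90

Step 1. [5*(-(3*x)) = -90] divide by the outer 5. So div: -(3*x) = -18.
Step 2. [-(3*x) = -18] flip signs both sides, so neg: 3*x = 18.
Step 3. [3*x = 18] LHS = 3·(…); ÷3 both sides. So div: x = 6.

Answer: x ∈ {6}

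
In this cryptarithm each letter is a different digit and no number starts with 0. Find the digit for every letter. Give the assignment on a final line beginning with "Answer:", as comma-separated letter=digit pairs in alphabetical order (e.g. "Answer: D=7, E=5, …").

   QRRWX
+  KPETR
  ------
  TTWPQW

Step 1. [col 1: X + R ≡ W (mod 10)] column 1 (X + R ≡ W (mod 10), carry-in 0) doesn't pin X yet; pick X=4 and continue. So X=4.
Step 2. [col 1: X + R ≡ W (mod 10)] R=6 is one option consistent with column 1 (X + R ≡ W (mod 10), carry-in 0) — take it. So R=6.
Step 3. [T] T is the leading digit of a 6-digit sum of two 5-digit numbers; the final carry is exactly 1 ⇒ T=1.
Step 4. [col 1: X + R ≡ W (mod 10)] column 1: given X=4, R=6, carry-in 0, and digits 1,4,6 already taken and all letters distinct, X+R≡W (mod 10) forces W=0 ⇒ W=0.
Step 5. [col 2: W + T ≡ Q (mod 10)] in column 2 we have W+T≡Q with carry-in 1; given W=0, T=1 and digits 0,1,4,6 already taken and all letters distinct, that pins Q to 2, so Q=2.
Step 6. [col 3: R + E ≡ P (mod 10)] column 3 (R + E ≡ P (mod 10), carry-in 0) doesn't pin E yet; pick E=7 and continue ⇒ E=7.
Step 7. [col 3: R + E ≡ P (mod 10)] column 3: given R=6, E=7, carry-in 0, and digits 0,1,2,4,6,7 already taken and all letters distinct, R+E≡P (mod 10) forces P=3 ⇒ P=3.
Step 8. [col 5: Q + K ≡ T (mod 10)] column 5 reads Q+K+carry(1)=T with Q=2, T=1; with digits 0,1,2,3,4,6,7 already taken and all letters distinct, the only value for K is 8 ⇒ K=8.

Answer: E=7, K=8, P=3, Q=2, R=6, T=1, W=0, X=4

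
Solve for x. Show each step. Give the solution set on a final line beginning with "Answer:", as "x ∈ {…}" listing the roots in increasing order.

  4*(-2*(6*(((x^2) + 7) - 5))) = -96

Step 1. [4*(-2*(6*(((x^2) + 7) - 5))) = -96] leading coefficient 4: divide by 4 ⇒ div: -2*(6*(((x^2) + 7) - 5)) = -24.
Step 2. [-2*(6*(((x^2) + 7) - 5)) = -24] divide by the outer -2 ⇒ div: 6*(((x^2) + 7) - 5) = 12.
Step 3. [6*(((x^2) + 7) - 5) = 12] leading coefficient 6: divide by 6 ⇒ div: ((x^2) + 7) - 5 = 2.
Step 4. [((x^2) + 7) - 5 = 2] 5 comes off first (add 5). So sub: (x^2) + 7 = 7.
Step 5. [(x^2) + 7 = 7] the outer +7 inverts by subtracting 7, so sub: x^2 = 0.
Step 6. [x^2 = 0] LHS squared, RHS 0 ≥ 0: apply √ (±) ⇒ sqrt: x = 0.

Answer: x ∈ {0}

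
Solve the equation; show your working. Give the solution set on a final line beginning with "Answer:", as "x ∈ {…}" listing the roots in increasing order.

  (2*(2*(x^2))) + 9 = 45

Step 1. [(2*(2*(x^2))) + 9 = 45] the outer +9 inverts by subtracting 9 ⇒ sub: 2*(2*(x^2)) = 36.
Step 2. [2*(2*(x^2)) = 36] LHS = 2·(…); ÷2 both sides, so div: 2*(x^2) = 18.
Step 3. [2*(x^2) = 18] 2 out front; divide by 2. So div: x^2 = 9.
Step 4. [x^2 = 9] LHS squared, RHS 9 ≥ 0: apply √ (±). So sqrt: x = 3 or -3.

Answer: x ∈ {-3, 3}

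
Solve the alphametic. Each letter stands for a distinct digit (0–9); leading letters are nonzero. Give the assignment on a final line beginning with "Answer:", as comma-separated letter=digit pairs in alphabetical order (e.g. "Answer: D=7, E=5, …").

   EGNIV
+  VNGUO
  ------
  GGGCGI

Step 1. [col 1: V + O ≡ I (mod 10)] I=3 is one option consistent with column 1 (V + O ≡ I (mod 10), carry-in 0) — take it ⇒ I=3.
Step 2. [col 1: V + O ≡ I (mod 10)] no forcing yet in column 1 (carry-in 0); V=5 is free and consistent — try it, so V=5.
Step 3. [G] the sum has 6 digits but both addends have 5; that extra leading digit G is the final carry, namely 1, so G=1.
Step 4. [col 1: V + O ≡ I (mod 10)] column 1 reads V+O+carry(0)=I with V=5, I=3; with digits 1,3,5 already taken and all letters distinct, the only value for O is 8. So O=8.
Step 5. [col 2: I + U ≡ G (mod 10)] column 2: given I=3, G=1, carry-in 1, and digits 1,3,5,8 already taken and all letters distinct, I+U≡G (mod 10) forces U=7, so U=7.
Step 6. [col 3: N + G ≡ C (mod 10)] column 3 (N + G ≡ C (mod 10), carry-in 1) doesn't pin N yet; pick N=0 and continue ⇒ N=0.
Step 7. [col 3: N + G ≡ C (mod 10)] from column 3 (N=0, G=1, carry-in 1, digits 0,1,3,5,7,8 already taken and all letters distinct): C must equal 2. So C=2.
Step 8. [col 5: E + V ≡ G (mod 10)] from column 5 (V=5, G=1, carry-in 0, digits 0,1,2,3,5,7,8 already taken and all letters distinct): E must equal 6 ⇒ E=6.

Answer: C=2, E=6, G=1, I=3, N=0, O=8, U=7, V=5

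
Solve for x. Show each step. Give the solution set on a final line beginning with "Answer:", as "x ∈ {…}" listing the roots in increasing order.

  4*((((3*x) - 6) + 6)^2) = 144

Step 1. [4*((((3*x) - 6) + 6)^2) = 144] 4 out front; divide by 4. So div: (((3*x) - 6) + 6)^2 = 36.
Step 2. [(((3*x) - 6) + 6)^2 = 36] √ both sides: 36 ≥ 0 gives two branches. So sqrt: ((3*x) - 6) + 6 = 6 or -6.
Step 3. [((3*x) - 6) + 6 = 6 or -6] 6 comes off first (subtract 6). So sub: (3*x) - 6 = 0 or -12.
Step 4. [(3*x) - 6 = 0 or -12] common factor 3 (LHS and 0 or -12) — divide through ⇒ factor: x - 2 = 0 or -4.
Step 5. [x - 2 = 0 or -4] 2 comes off first (add 2), so sub: x = 2 or -2.

Answer: x ∈ {-2, 2}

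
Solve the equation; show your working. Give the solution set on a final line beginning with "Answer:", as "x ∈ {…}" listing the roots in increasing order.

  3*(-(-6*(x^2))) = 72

Step 1. [3*(-(-6*(x^2))) = 72] leading coefficient 3: divide by 3 ⇒ div: -(-6*(x^2)) = 24.
Step 2. [-(-6*(x^2)) = 24] flip signs both sides. So neg: -6*(x^2) = -24.
Step 3. [-6*(x^2) = -24] LHS = -6·(…); ÷-6 both sides, so div: x^2 = 4.
Step 4. [x^2 = 4] √ both sides: 4 ≥ 0 gives two branches ⇒ sqrt: x = 2 or -2.

Answer: x ∈ {-2, 2}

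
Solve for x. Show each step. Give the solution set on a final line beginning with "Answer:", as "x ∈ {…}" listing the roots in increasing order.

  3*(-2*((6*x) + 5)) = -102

Step 1. [3*(-2*((6*x) + 5)) = -102] LHS = 3·(…); ÷3 both sides ⇒ div: -2*((6*x) + 5) = -34.
Step 2. [-2*((6*x) + 5) = -34] divide by the outer -2, so div: (6*x) + 5 = 17.
Step 3. [(6*x) + 5 = 17] subtract 5: x sits inside (… + 5) ⇒ sub: 6*x = 12.
Step 4. [6*x = 12] leading coefficient 6: divide by 6, so div: x = 2.

Answer: x ∈ {2}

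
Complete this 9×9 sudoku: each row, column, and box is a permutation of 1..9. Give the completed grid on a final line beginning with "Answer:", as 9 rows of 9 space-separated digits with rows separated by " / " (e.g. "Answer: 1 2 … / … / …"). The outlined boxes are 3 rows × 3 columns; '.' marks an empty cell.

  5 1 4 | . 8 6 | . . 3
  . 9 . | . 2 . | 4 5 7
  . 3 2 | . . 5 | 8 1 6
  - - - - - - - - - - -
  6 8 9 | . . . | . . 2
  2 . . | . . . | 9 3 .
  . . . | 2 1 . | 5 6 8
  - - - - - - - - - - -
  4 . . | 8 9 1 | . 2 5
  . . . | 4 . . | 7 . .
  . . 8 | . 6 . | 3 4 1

Step 1. [r1c4∈{7,9}] row 1 places 7 nowhere but r1c4, so r1c4=7.
Step 2. [r9c6∈{2,7}] across box 8, 7 lands solely at r9c6 ⇒ r9c6=7.
Step 3. [r7c3∈{3,6,7}] r7c3 is the only open cell in row 7 admitting 3, so r7c3=3.
Step 4. [r6c3∈{7}] r6c3's peers cover all but 7 ⇒ r6c3=7.
Step 5. [r9c4∈{5}] only 5 remains possible at r9c4, so r9c4=5.
Step 6. [r4c5∈{3,4,5,7}] 5 has one home in row 4: r4c5 ⇒ r4c5=5.
Step 7. [r4c6∈{3,4}] r4c6 is the only open cell in row 4 admitting 4, so r4c6=4.
Step 8. [r2c6∈{3}] r2c6's peers cover all but 3, so r2c6=3.
Step 9. [r8c1∈{1,9}] col 1 places 1 nowhere but r8c1 ⇒ r8c1=1.
Step 10. [r7c7∈{6}] r7c7 has the single candidate 6, so r7c7=6.
Step 11. [r8c2∈{2,5,6}] in col 2, 6 fits only at r8c2, so r8c2=6.
Step 12. [r5c2∈{4,5}] r5c2 is the only open cell in col 2 admitting 5. So r5c2=5.
Step 13. [r8c8∈{8,9}] 8 has one home in row 8: r8c8, so r8c8=8.
Step 14. [r8c3∈{5}] only 5 remains possible at r8c3, so r8c3=5.
Step 15. [r8c5∈{3}] r8c5 has the single candidate 3, so r8c5=3.
Step 16. [r4c8∈{7}] r4c8 is down to just 7, so r4c8=7.
Step 17. [r9c2∈{2}] only 2 remains possible at r9c2 ⇒ r9c2=2.
Step 18. [r1c8∈{9}] r1c8's peers cover all but 9 ⇒ r1c8=9.
Step 19. [r4c7∈{1}] only 1 remains possible at r4c7. So r4c7=1.
Step 20. [r2c1∈{8}] r2c1 has the single candidate 8, so r2c1=8.
Step 21. [r4c4∈{3}] only 3 remains possible at r4c4, so r4c4=3.
Step 22. [r6c6∈{9}] only 9 remains possible at r6c6, so r6c6=9.
Step 23. [r3c4∈{9}] nothing but 9 survives at r3c4 ⇒ r3c4=9.
Step 24. [r6c2∈{4}] nothing but 4 survives at r6c2 ⇒ r6c2=4.
Step 25. [r3c5∈{4}] r3c5 has the single candidate 4. So r3c5=4.
Step 26. [r1c7∈{2}] r1c7 is down to just 2 ⇒ r1c7=2.
Step 27. [r6c1∈{3}] r6c1 has the single candidate 3 ⇒ r6c1=3.
Step 28. [r3c1∈{7}] r3c1's peers cover all but 7. So r3c1=7.
Step 29. [r2c4∈{1}] r2c4 is down to just 1, so r2c4=1.
Step 30. [r5c5∈{7}] only 7 remains possible at r5c5 ⇒ r5c5=7.
Step 31. [r8c9∈{9}] r8c9 is down to just 9. So r8c9=9.
Step 32. [r2c3∈{6}] nothing but 6 survives at r2c3 ⇒ r2c3=6.
Step 33. [r5c4∈{6}] nothing but 6 survives at r5c4, so r5c4=6.
Step 34. [r7c2∈{7}] only 7 remains possible at r7c2. So r7c2=7.
Step 35. [r5c6∈{8}] r5c6's peers cover all but 8. So r5c6=8.
Step 36. [r5c3∈{1}] only 1 remains possible at r5c3. So r5c3=1.
Step 37. [r9c1∈{9}] r9c1 has the single candidate 9 ⇒ r9c1=9.
Step 38. [r8c6∈{2}] r8c6 has the single candidate 2 ⇒ r8c6=2.
Step 39. [r5c9∈{4}] r5c9 is down to just 4, so r5c9=4.

Answer: 5 1 4 7 8 6 2 9 3 / 8 9 6 1 2 3 4 5 7 / 7 3 2 9 4 5 8 1 6 / 6 8 9 3 5 4 1 7 2 / 2 5 1 6 7 8 9 3 4 / 3 4 7 2 1 9 5 6 8 / 4 7 3 8 9 1 6 2 5 / 1 6 5 4 3 2 7 8 9 / 9 2 8 5 6 7 3 4 1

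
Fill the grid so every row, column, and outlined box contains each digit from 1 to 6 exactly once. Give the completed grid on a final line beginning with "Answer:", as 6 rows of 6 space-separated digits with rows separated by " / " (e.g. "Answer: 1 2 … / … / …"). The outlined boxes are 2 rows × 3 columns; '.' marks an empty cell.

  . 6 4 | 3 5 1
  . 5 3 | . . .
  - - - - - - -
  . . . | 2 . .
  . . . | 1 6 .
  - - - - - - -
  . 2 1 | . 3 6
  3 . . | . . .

Step 1. [r3c5∈{4}] r3c5 is down to just 4, so r3c5=4.
Step 2. [r6c2∈{4}] r6c2 is down to just 4. So r6c2=4.
Step 3. [r5c1∈{5}] only 5 remains possible at r5c1, so r5c1=5.
Step 4. [r2c5∈{2}] nothing but 2 survives at r2c5. So r2c5=2.
Step 5. [r3c2∈{1,3}] in col 2, 1 fits only at r3c2, so r3c2=1.
Step 6. [r3c6∈{3,5}] in row 3, 3 fits only at r3c6. So r3c6=3.
Step 7. [r3c3∈{5,6}] 5 has one home in row 3: r3c3 ⇒ r3c3=5.
Step 8. [r4c6∈{5}] r4c6 has the single candidate 5. So r4c6=5.
Step 9. [r1c1∈{2}] only 2 remains possible at r1c1, so r1c1=2.
Step 10. [r5c4∈{4}] r5c4 has the single candidate 4. So r5c4=4.
Step 11. [r3c1∈{6}] r3c1 is down to just 6. So r3c1=6.
Step 12. [r4c1∈{4}] nothing but 4 survives at r4c1 ⇒ r4c1=4.
Step 13. [r2c4∈{6}] r2c4 is down to just 6, so r2c4=6.
Step 14. [r6c6∈{2}] nothing but 2 survives at r6c6, so r6c6=2.
Step 15. [r4c3∈{2}] r4c3 has the single candidate 2 ⇒ r4c3=2.
Step 16. [r2c6∈{4}] only 4 remains possible at r2c6 ⇒ r2c6=4.
Step 17. [r4c2∈{3}] r4c2 is down to just 3. So r4c2=3.
Step 18. [r6c5∈{1}] nothing but 1 survives at r6c5. So r6c5=1.
Step 19. [r2c1∈{1}] nothing but 1 survives at r2c1. So r2c1=1.
Step 20. [r6c4∈{5}] r6c4 is down to just 5, so r6c4=5.
Step 21. [r6c3∈{6}] r6c3 has the single candidate 6 ⇒ r6c3=6.

Answer: 2 6 4 3 5 1 / 1 5 3 6 2 4 / 6 1 5 2 4 3 / 4 3 2 1 6 5 / 5 2 1 4 3 6 / 3 4 6 5 1 2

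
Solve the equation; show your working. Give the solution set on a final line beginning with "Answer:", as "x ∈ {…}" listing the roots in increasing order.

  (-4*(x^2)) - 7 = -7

Step 1. [(-4*(x^2)) - 7 = -7] -7 is outermost — add 7 both sides ⇒ sub: -4*(x^2) = 0.
Step 2. [-4*(x^2) = 0] divide by the outer -4 ⇒ div: x^2 = 0.
Step 3. [x^2 = 0] LHS squared, RHS 0 ≥ 0: apply √ (±) ⇒ sqrt: x = 0.

Answer: x ∈ {0}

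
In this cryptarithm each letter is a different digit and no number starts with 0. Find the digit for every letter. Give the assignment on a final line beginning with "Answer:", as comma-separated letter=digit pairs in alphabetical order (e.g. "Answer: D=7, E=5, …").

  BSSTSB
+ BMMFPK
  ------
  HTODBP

Step 1. [col 1: B + K ≡ P (mod 10)] column 1 (B + K ≡ P (mod 10), carry-in 0) doesn't pin B yet; pick B=4 and continue ⇒ B=4.
Step 2. [col 1: B + K ≡ P (mod 10)] several values work for P in column 1 (B + K ≡ P (mod 10), carry-in 0); try P=0 ⇒ P=0.
Step 3. [col 1: B + K ≡ P (mod 10)] column 1: given B=4, P=0, carry-in 0, and digits 0,4 already taken and all letters distinct, B+K≡P (mod 10) forces K=6. So K=6.
Step 4. [col 2: S + P ≡ B (mod 10)] column 2: given P=0, B=4, carry-in 1, and digits 0,4,6 already taken and all letters distinct, S+P≡B (mod 10) forces S=3 ⇒ S=3.
Step 5. [col 3: T + F ≡ D (mod 10)] column 3 (T + F ≡ D (mod 10), carry-in 0) doesn't pin F yet; pick F=5 and continue. So F=5.
Step 6. [col 3: T + F ≡ D (mod 10)] D=7 is one option consistent with column 3 (T + F ≡ D (mod 10), carry-in 0) — take it ⇒ D=7.
Step 7. [col 3: T + F ≡ D (mod 10)] in column 3 we have T+F≡D with carry-in 0; given F=5, D=7 and digits 0,3,4,5,6,7 already taken and all letters distinct, that pins T to 2. So T=2.
Step 8. [col 4: S + M ≡ O (mod 10)] from column 4 (S=3, carry-in 0, digits 0,2,3,4,5,6,7 already taken and all letters distinct): M must equal 8 ⇒ M=8.
Step 9. [col 4: S + M ≡ O (mod 10)] from column 4 (S=3, M=8, carry-in 0, digits 0,2,3,4,5,6,7,8 already taken and all letters distinct): O must equal 1, so O=1.
Step 10. [col 6: B + B ≡ H (mod 10)] column 6: given B=4, carry-in 1, and digits 0,1,2,3,4,5,6,7,8 already taken and all letters distinct, B+B≡H (mod 10) forces H=9 ⇒ H=9.

Answer: B=4, D=7, F=5, H=9, K=6, M=8, O=1, P=0, S=3, T=2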